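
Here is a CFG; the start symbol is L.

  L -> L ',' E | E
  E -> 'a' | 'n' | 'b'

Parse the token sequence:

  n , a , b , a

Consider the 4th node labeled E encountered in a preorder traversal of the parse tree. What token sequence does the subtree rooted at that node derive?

[L [L [L [L [E n]] , [E a]] , [E b]] , [E a]]

a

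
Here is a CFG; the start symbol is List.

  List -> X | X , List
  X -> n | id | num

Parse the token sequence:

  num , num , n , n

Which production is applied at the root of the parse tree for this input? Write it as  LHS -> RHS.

List -> X , List

[List [X num] , [List [X num] , [List [X n] , [List [X n]]]]]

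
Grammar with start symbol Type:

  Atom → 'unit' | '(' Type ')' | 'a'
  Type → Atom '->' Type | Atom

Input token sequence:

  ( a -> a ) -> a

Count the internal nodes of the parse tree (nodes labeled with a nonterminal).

[Type [Atom ( [Type [Atom a] -> [Type [Atom a]]] )] -> [Type [Atom a]]]

8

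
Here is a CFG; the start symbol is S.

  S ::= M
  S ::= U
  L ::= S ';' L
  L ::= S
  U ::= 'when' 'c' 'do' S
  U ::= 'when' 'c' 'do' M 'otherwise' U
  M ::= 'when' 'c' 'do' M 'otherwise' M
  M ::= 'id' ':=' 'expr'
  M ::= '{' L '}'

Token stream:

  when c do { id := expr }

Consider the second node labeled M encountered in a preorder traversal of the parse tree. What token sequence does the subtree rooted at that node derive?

[S [U when c do [S [M { [L [S [M id := expr]]] }]]]]

id := expr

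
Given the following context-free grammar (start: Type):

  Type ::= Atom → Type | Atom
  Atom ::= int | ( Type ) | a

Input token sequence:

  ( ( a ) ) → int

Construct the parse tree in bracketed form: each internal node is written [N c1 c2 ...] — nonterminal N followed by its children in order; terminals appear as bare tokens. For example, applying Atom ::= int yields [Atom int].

[Type [Atom ( [Type [Atom ( [Type [Atom a]] )]] )] → [Type [Atom int]]]

Type
Atom → Type
( Type ) → Type
( Atom ) → Type
( ( Type ) ) → Type
( ( Atom ) ) → Type
( ( a ) ) → Type
( ( a ) ) → Atom
( ( a ) ) → int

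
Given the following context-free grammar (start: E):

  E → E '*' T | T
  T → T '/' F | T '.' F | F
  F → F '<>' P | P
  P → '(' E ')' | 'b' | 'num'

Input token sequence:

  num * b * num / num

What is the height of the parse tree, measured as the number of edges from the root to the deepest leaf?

[E [E [E [T [F [P num]]]] * [T [F [P b]]]] * [T [T [F [P num]]] / [F [P num]]]]

6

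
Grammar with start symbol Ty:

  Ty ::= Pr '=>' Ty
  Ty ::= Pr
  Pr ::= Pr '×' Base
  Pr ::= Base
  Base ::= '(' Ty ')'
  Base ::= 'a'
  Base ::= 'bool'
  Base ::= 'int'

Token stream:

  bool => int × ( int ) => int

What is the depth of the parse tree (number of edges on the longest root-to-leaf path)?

7

[Ty [Pr [Base bool]] => [Ty [Pr [Pr [Base int]] × [Base ( [Ty [Pr [Base int]]] )]] => [Ty [Pr [Base int]]]]]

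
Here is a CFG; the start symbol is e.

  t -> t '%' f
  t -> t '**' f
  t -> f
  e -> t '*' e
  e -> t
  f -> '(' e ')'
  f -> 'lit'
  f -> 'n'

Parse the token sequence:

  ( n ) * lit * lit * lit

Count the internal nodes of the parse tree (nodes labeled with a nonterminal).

[e [t [f ( [e [t [f n]]] )]] * [e [t [f lit]] * [e [t [f lit]] * [e [t [f lit]]]]]]

15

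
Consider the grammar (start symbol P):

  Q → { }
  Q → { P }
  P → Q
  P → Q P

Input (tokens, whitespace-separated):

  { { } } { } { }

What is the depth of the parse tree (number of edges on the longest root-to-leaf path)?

4

[P [Q { [P [Q { }]] }] [P [Q { }] [P [Q { }]]]]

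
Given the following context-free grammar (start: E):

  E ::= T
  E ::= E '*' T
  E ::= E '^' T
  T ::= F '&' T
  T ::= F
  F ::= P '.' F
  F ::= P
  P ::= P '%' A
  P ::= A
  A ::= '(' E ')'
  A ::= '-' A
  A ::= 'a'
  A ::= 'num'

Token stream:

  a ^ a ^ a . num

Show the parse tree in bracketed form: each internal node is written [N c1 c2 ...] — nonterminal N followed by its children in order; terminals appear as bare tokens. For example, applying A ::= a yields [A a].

E
E ^ T
E ^ T ^ T
T ^ T ^ T
F ^ T ^ T
P ^ T ^ T
A ^ T ^ T
a ^ T ^ T
a ^ F ^ T
a ^ P ^ T
a ^ A ^ T
a ^ a ^ T
a ^ a ^ F
a ^ a ^ P . F
a ^ a ^ A . F
a ^ a ^ a . F
a ^ a ^ a . P
a ^ a ^ a . A
a ^ a ^ a . num

[E [E [E [T [F [P [A a]]]]] ^ [T [F [P [A a]]]]] ^ [T [F [P [A a]] . [F [P [A num]]]]]]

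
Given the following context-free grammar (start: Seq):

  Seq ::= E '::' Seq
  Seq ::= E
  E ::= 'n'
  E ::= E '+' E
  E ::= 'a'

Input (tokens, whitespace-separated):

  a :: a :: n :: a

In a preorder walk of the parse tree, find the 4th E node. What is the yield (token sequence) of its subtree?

[Seq [E a] :: [Seq [E a] :: [Seq [E n] :: [Seq [E a]]]]]

a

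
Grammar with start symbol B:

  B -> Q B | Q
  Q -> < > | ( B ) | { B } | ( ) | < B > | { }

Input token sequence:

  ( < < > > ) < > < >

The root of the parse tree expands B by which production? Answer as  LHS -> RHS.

B -> Q B

[B [Q ( [B [Q < [B [Q < >]] >]] )] [B [Q < >] [B [Q < >]]]]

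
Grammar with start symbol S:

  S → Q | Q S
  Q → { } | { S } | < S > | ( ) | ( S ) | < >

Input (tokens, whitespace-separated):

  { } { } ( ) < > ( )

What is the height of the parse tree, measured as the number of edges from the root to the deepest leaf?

[S [Q { }] [S [Q { }] [S [Q ( )] [S [Q < >] [S [Q ( )]]]]]]

6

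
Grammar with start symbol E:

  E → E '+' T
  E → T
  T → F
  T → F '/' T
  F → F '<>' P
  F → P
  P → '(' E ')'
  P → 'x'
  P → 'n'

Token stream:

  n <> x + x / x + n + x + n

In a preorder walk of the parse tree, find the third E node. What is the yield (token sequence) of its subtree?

[E [E [E [E [E [T [F [F [P n]] <> [P x]]]] + [T [F [P x]] / [T [F [P x]]]]] + [T [F [P n]]]] + [T [F [P x]]]] + [T [F [P n]]]]

n <> x + x / x + n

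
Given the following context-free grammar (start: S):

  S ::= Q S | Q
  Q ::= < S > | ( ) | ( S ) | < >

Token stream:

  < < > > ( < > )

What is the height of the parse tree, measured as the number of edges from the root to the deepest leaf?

5

[S [Q < [S [Q < >]] >] [S [Q ( [S [Q < >]] )]]]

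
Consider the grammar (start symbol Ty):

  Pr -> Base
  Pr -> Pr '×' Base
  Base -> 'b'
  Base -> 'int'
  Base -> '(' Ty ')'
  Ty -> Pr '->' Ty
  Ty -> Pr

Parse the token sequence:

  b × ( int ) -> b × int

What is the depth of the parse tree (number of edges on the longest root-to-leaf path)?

[Ty [Pr [Pr [Base b]] × [Base ( [Ty [Pr [Base int]]] )]] -> [Ty [Pr [Pr [Base b]] × [Base int]]]]

6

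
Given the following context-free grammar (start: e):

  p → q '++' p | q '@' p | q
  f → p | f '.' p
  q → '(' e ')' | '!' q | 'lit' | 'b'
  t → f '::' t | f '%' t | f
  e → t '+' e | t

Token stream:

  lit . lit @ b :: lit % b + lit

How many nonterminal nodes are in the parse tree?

[e [t [f [f [p [q lit]]] . [p [q lit] @ [p [q b]]]] :: [t [f [p [q lit]]] % [t [f [p [q b]]]]]] + [e [t [f [p [q lit]]]]]]

23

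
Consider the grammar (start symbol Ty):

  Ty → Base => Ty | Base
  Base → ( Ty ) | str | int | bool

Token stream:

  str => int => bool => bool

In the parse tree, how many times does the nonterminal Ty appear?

4

[Ty [Base str] => [Ty [Base int] => [Ty [Base bool] => [Ty [Base bool]]]]]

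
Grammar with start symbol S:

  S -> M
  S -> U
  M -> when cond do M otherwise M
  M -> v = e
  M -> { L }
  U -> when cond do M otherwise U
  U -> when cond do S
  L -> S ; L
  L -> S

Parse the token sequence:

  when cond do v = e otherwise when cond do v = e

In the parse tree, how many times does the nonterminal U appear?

2

[S [U when cond do [M v = e] otherwise [U when cond do [S [M v = e]]]]]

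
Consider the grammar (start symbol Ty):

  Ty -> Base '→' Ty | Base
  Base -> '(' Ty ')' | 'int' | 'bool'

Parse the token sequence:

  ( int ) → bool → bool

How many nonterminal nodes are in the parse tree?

[Ty [Base ( [Ty [Base int]] )] → [Ty [Base bool] → [Ty [Base bool]]]]

8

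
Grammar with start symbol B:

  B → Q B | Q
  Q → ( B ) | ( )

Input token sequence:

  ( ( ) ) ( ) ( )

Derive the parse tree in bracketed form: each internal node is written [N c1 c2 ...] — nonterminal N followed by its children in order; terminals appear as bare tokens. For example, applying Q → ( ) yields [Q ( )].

B
Q B
( B ) B
( Q ) B
( ( ) ) B
( ( ) ) Q B
( ( ) ) ( ) B
( ( ) ) ( ) Q
( ( ) ) ( ) ( )

[B [Q ( [B [Q ( )]] )] [B [Q ( )] [B [Q ( )]]]]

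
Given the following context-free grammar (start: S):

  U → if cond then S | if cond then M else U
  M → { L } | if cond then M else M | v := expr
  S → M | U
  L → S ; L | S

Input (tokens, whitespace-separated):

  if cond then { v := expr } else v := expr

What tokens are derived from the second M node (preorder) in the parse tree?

{ v := expr }

[S [M if cond then [M { [L [S [M v := expr]]] }] else [M v := expr]]]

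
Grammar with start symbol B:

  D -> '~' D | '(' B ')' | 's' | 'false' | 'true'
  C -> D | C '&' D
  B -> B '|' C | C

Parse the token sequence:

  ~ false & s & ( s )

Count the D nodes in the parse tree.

5

[B [C [C [C [D ~ [D false]]] & [D s]] & [D ( [B [C [D s]]] )]]]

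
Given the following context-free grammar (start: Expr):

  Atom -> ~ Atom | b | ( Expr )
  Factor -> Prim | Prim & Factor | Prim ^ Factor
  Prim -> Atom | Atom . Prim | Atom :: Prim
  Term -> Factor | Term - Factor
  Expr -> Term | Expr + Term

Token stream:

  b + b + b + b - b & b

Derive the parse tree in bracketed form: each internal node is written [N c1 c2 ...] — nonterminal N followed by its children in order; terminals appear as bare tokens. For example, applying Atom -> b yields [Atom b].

[Expr [Expr [Expr [Expr [Term [Factor [Prim [Atom b]]]]] + [Term [Factor [Prim [Atom b]]]]] + [Term [Factor [Prim [Atom b]]]]] + [Term [Term [Factor [Prim [Atom b]]]] - [Factor [Prim [Atom b]] & [Factor [Prim [Atom b]]]]]]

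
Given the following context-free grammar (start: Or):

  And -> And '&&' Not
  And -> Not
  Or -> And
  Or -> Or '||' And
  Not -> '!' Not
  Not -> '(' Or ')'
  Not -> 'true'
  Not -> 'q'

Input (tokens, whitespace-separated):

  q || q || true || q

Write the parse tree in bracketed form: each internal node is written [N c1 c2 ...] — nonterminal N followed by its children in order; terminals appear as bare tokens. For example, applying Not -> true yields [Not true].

[Or [Or [Or [Or [And [Not q]]] || [And [Not q]]] || [And [Not true]]] || [And [Not q]]]

Or
Or || And
Or || And || And
Or || And || And || And
And || And || And || And
Not || And || And || And
q || And || And || And
q || Not || And || And
q || q || And || And
q || q || Not || And
q || q || true || And
q || q || true || Not
q || q || true || q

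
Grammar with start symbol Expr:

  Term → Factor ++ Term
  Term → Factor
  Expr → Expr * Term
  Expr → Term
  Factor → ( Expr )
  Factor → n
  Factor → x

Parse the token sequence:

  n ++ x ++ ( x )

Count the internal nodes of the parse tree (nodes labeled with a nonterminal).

[Expr [Term [Factor n] ++ [Term [Factor x] ++ [Term [Factor ( [Expr [Term [Factor x]]] )]]]]]

10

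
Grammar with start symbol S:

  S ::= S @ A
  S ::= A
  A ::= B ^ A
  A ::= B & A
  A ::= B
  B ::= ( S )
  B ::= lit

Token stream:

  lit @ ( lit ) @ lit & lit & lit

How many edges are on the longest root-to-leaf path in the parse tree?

7

[S [S [S [A [B lit]]] @ [A [B ( [S [A [B lit]]] )]]] @ [A [B lit] & [A [B lit] & [A [B lit]]]]]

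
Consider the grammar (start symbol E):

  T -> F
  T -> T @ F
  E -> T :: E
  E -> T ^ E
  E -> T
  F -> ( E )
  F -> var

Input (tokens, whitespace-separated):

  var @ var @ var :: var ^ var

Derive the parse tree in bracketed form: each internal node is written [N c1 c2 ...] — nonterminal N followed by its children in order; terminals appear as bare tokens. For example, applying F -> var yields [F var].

E
T :: E
T @ F :: E
T @ F @ F :: E
F @ F @ F :: E
var @ F @ F :: E
var @ var @ F :: E
var @ var @ var :: E
var @ var @ var :: T ^ E
var @ var @ var :: F ^ E
var @ var @ var :: var ^ E
var @ var @ var :: var ^ T
var @ var @ var :: var ^ F
var @ var @ var :: var ^ var

[E [T [T [T [F var]] @ [F var]] @ [F var]] :: [E [T [F var]] ^ [E [T [F var]]]]]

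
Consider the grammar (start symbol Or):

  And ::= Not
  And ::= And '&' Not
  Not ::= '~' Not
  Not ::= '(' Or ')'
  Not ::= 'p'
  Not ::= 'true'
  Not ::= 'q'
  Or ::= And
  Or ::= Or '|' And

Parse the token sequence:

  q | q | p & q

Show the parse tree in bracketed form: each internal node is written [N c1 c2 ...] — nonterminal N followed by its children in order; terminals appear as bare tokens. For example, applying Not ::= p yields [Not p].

[Or [Or [Or [And [Not q]]] | [And [Not q]]] | [And [And [Not p]] & [Not q]]]

Or
Or | And
Or | And | And
And | And | And
Not | And | And
q | And | And
q | Not | And
q | q | And
q | q | And & Not
q | q | Not & Not
q | q | p & Not
q | q | p & q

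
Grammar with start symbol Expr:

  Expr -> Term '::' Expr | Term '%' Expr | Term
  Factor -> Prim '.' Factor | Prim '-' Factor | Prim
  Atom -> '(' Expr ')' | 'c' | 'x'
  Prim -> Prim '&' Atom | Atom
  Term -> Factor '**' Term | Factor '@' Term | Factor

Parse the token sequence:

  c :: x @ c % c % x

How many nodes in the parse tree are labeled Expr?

4

[Expr [Term [Factor [Prim [Atom c]]]] :: [Expr [Term [Factor [Prim [Atom x]]] @ [Term [Factor [Prim [Atom c]]]]] % [Expr [Term [Factor [Prim [Atom c]]]] % [Expr [Term [Factor [Prim [Atom x]]]]]]]]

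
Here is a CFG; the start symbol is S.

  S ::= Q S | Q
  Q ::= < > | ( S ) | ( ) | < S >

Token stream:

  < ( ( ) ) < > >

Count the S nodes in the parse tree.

[S [Q < [S [Q ( [S [Q ( )]] )] [S [Q < >]]] >]]

4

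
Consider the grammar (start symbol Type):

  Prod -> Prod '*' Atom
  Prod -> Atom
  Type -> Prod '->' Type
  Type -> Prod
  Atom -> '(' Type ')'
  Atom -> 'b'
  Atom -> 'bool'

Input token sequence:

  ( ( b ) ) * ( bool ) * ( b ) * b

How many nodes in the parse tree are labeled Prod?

8

[Type [Prod [Prod [Prod [Prod [Atom ( [Type [Prod [Atom ( [Type [Prod [Atom b]]] )]]] )]] * [Atom ( [Type [Prod [Atom bool]]] )]] * [Atom ( [Type [Prod [Atom b]]] )]] * [Atom b]]]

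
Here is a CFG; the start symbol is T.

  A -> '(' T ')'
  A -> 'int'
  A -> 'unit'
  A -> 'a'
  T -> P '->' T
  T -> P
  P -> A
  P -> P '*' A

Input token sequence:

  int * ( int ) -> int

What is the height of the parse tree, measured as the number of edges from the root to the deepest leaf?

[T [P [P [A int]] * [A ( [T [P [A int]]] )]] -> [T [P [A int]]]]

6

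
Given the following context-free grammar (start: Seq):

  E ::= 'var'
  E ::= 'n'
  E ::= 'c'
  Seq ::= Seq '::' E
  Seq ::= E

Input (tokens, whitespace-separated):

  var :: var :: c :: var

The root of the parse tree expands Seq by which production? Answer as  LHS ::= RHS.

[Seq [Seq [Seq [Seq [E var]] :: [E var]] :: [E c]] :: [E var]]

Seq ::= Seq '::' E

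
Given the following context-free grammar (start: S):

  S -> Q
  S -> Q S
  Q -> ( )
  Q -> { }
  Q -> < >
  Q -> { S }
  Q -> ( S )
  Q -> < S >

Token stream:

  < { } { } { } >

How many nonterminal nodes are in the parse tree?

8

[S [Q < [S [Q { }] [S [Q { }] [S [Q { }]]]] >]]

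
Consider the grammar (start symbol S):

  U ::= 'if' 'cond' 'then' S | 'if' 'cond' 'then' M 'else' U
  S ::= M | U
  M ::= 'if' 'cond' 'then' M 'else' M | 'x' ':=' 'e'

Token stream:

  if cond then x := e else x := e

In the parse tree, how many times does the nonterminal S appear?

[S [M if cond then [M x := e] else [M x := e]]]

1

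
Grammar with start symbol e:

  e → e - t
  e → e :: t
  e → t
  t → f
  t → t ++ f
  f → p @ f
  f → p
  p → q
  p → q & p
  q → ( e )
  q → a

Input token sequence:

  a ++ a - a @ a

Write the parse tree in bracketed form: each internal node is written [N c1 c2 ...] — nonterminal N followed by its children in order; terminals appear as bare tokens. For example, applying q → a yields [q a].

[e [e [t [t [f [p [q a]]]] ++ [f [p [q a]]]]] - [t [f [p [q a]] @ [f [p [q a]]]]]]

e
e - t
t - t
t ++ f - t
f ++ f - t
p ++ f - t
q ++ f - t
a ++ f - t
a ++ p - t
a ++ q - t
a ++ a - t
a ++ a - f
a ++ a - p @ f
a ++ a - q @ f
a ++ a - a @ f
a ++ a - a @ p
a ++ a - a @ q
a ++ a - a @ a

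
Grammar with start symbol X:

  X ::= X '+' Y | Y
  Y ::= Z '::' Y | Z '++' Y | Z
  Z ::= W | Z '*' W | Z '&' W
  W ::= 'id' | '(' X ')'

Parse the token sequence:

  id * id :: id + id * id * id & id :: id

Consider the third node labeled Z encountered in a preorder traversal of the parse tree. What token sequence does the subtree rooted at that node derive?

[X [X [Y [Z [Z [W id]] * [W id]] :: [Y [Z [W id]]]]] + [Y [Z [Z [Z [Z [W id]] * [W id]] * [W id]] & [W id]] :: [Y [Z [W id]]]]]

id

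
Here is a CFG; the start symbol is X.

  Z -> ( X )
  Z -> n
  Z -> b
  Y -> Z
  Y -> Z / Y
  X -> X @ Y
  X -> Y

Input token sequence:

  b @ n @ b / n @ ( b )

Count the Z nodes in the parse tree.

6

[X [X [X [X [Y [Z b]]] @ [Y [Z n]]] @ [Y [Z b] / [Y [Z n]]]] @ [Y [Z ( [X [Y [Z b]]] )]]]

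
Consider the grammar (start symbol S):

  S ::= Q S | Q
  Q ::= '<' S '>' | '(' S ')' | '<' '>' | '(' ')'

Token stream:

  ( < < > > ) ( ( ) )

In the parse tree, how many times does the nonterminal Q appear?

5

[S [Q ( [S [Q < [S [Q < >]] >]] )] [S [Q ( [S [Q ( )]] )]]]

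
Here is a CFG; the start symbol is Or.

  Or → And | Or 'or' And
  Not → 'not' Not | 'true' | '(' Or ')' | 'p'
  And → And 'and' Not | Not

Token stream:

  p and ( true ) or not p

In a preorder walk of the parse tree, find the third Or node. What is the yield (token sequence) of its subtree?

[Or [Or [And [And [Not p]] and [Not ( [Or [And [Not true]]] )]]] or [And [Not not [Not p]]]]

true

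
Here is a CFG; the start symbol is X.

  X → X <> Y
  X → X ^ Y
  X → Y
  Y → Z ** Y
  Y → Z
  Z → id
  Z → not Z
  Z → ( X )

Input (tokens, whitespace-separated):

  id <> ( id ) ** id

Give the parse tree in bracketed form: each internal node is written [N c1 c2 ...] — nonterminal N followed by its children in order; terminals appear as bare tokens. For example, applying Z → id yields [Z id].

X
X <> Y
Y <> Y
Z <> Y
id <> Y
id <> Z ** Y
id <> ( X ) ** Y
id <> ( Y ) ** Y
id <> ( Z ) ** Y
id <> ( id ) ** Y
id <> ( id ) ** Z
id <> ( id ) ** id

[X [X [Y [Z id]]] <> [Y [Z ( [X [Y [Z id]]] )] ** [Y [Z id]]]]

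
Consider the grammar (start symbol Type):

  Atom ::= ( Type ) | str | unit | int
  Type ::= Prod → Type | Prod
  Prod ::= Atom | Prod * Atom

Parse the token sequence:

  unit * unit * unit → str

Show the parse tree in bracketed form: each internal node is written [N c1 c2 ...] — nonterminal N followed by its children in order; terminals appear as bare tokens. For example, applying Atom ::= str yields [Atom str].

[Type [Prod [Prod [Prod [Atom unit]] * [Atom unit]] * [Atom unit]] → [Type [Prod [Atom str]]]]

Type
Prod → Type
Prod * Atom → Type
Prod * Atom * Atom → Type
Atom * Atom * Atom → Type
unit * Atom * Atom → Type
unit * unit * Atom → Type
unit * unit * unit → Type
unit * unit * unit → Prod
unit * unit * unit → Atom
unit * unit * unit → str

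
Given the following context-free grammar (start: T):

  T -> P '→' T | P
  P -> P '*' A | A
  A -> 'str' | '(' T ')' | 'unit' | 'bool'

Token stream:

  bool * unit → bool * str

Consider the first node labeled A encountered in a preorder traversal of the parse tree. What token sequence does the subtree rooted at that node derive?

[T [P [P [A bool]] * [A unit]] → [T [P [P [A bool]] * [A str]]]]

bool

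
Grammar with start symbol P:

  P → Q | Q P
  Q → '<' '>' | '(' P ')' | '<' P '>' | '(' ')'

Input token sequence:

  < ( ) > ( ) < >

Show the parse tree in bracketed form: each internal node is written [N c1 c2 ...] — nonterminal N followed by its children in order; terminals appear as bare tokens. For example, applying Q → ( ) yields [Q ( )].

P
Q P
< P > P
< Q > P
< ( ) > P
< ( ) > Q P
< ( ) > ( ) P
< ( ) > ( ) Q
< ( ) > ( ) < >

[P [Q < [P [Q ( )]] >] [P [Q ( )] [P [Q < >]]]]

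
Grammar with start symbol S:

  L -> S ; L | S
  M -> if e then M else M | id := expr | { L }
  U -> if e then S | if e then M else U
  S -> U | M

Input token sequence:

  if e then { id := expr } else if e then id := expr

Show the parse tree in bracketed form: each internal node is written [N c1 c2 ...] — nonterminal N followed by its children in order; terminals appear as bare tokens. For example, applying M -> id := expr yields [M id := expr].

[S [U if e then [M { [L [S [M id := expr]]] }] else [U if e then [S [M id := expr]]]]]

S
U
if e then M else U
if e then { L } else U
if e then { S } else U
if e then { M } else U
if e then { id := expr } else U
if e then { id := expr } else if e then S
if e then { id := expr } else if e then M
if e then { id := expr } else if e then id := expr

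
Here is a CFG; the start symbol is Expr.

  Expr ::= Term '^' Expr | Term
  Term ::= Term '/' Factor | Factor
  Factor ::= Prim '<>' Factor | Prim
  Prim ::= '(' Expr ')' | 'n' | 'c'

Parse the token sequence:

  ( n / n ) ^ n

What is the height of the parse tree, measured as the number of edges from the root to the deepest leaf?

9

[Expr [Term [Factor [Prim ( [Expr [Term [Term [Factor [Prim n]]] / [Factor [Prim n]]]] )]]] ^ [Expr [Term [Factor [Prim n]]]]]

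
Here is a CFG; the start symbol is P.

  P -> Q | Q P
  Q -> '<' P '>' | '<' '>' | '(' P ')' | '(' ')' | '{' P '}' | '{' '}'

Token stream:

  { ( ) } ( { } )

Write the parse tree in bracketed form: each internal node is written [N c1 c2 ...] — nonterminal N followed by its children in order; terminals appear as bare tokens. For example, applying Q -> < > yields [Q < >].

[P [Q { [P [Q ( )]] }] [P [Q ( [P [Q { }]] )]]]

P
Q P
{ P } P
{ Q } P
{ ( ) } P
{ ( ) } Q
{ ( ) } ( P )
{ ( ) } ( Q )
{ ( ) } ( { } )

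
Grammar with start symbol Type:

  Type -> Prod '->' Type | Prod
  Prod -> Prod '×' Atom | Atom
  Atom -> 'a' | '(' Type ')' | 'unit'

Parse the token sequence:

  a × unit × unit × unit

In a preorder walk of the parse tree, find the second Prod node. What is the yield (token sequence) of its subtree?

a × unit × unit

[Type [Prod [Prod [Prod [Prod [Atom a]] × [Atom unit]] × [Atom unit]] × [Atom unit]]]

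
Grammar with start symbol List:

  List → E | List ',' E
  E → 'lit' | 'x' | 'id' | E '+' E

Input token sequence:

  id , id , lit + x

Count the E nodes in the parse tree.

5

[List [List [List [E id]] , [E id]] , [E [E lit] + [E x]]]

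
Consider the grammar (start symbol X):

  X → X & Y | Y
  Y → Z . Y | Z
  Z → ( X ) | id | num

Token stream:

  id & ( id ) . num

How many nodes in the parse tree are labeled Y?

[X [X [Y [Z id]]] & [Y [Z ( [X [Y [Z id]]] )] . [Y [Z num]]]]

4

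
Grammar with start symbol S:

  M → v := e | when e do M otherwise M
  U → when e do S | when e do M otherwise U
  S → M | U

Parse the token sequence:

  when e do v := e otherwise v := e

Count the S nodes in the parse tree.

1

[S [M when e do [M v := e] otherwise [M v := e]]]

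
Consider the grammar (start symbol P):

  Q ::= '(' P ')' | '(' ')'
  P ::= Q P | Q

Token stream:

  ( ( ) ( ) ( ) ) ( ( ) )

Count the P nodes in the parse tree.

[P [Q ( [P [Q ( )] [P [Q ( )] [P [Q ( )]]]] )] [P [Q ( [P [Q ( )]] )]]]

6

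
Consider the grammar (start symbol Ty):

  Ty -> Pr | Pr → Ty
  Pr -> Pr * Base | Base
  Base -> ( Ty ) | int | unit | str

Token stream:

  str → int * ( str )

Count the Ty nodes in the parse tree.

[Ty [Pr [Base str]] → [Ty [Pr [Pr [Base int]] * [Base ( [Ty [Pr [Base str]]] )]]]]

3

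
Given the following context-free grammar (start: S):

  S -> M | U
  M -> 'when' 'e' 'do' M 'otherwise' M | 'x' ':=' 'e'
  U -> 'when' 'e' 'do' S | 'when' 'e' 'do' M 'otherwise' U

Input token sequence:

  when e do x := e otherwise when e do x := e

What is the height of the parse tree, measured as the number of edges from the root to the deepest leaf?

[S [U when e do [M x := e] otherwise [U when e do [S [M x := e]]]]]

5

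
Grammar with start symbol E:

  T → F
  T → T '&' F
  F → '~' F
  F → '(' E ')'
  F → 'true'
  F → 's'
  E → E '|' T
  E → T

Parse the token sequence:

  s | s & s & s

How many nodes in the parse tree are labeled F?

4

[E [E [T [F s]]] | [T [T [T [F s]] & [F s]] & [F s]]]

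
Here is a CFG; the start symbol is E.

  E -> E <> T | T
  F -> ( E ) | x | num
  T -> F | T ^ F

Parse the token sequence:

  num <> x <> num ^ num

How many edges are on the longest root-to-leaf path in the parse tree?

5

[E [E [E [T [F num]]] <> [T [F x]]] <> [T [T [F num]] ^ [F num]]]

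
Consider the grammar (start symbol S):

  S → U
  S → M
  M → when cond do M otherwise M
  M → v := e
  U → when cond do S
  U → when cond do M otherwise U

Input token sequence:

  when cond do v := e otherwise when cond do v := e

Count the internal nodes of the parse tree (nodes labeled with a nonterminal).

6

[S [U when cond do [M v := e] otherwise [U when cond do [S [M v := e]]]]]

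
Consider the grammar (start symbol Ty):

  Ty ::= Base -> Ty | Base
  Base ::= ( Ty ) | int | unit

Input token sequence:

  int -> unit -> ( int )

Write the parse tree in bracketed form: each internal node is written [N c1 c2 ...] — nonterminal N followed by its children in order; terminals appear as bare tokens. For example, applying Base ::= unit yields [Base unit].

[Ty [Base int] -> [Ty [Base unit] -> [Ty [Base ( [Ty [Base int]] )]]]]

Ty
Base -> Ty
int -> Ty
int -> Base -> Ty
int -> unit -> Ty
int -> unit -> Base
int -> unit -> ( Ty )
int -> unit -> ( Base )
int -> unit -> ( int )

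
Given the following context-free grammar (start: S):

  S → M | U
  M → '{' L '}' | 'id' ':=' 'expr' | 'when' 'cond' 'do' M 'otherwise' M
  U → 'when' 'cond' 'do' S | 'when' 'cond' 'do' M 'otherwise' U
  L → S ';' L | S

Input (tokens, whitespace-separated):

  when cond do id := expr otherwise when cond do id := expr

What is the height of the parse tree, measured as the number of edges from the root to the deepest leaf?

[S [U when cond do [M id := expr] otherwise [U when cond do [S [M id := expr]]]]]

5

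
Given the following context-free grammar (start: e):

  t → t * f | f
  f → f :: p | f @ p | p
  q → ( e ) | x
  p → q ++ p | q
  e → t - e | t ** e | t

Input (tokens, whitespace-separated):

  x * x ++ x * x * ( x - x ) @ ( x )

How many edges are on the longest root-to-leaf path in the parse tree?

12

[e [t [t [t [t [f [p [q x]]]] * [f [p [q x] ++ [p [q x]]]]] * [f [p [q x]]]] * [f [f [p [q ( [e [t [f [p [q x]]]] - [e [t [f [p [q x]]]]]] )]]] @ [p [q ( [e [t [f [p [q x]]]]] )]]]]]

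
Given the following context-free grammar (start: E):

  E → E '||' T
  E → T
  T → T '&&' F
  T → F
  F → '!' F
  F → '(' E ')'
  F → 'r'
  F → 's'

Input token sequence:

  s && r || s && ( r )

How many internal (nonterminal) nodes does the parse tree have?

[E [E [T [T [F s]] && [F r]]] || [T [T [F s]] && [F ( [E [T [F r]]] )]]]

13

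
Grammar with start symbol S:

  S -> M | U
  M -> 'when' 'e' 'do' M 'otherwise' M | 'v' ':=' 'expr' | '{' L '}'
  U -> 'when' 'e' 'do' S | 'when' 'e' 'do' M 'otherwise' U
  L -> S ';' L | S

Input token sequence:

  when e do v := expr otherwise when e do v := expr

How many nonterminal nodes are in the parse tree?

6

[S [U when e do [M v := expr] otherwise [U when e do [S [M v := expr]]]]]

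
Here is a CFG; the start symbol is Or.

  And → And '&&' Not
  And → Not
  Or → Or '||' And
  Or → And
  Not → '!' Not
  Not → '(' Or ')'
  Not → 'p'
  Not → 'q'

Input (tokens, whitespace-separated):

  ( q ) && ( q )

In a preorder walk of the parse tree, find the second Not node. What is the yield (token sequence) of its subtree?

[Or [And [And [Not ( [Or [And [Not q]]] )]] && [Not ( [Or [And [Not q]]] )]]]

q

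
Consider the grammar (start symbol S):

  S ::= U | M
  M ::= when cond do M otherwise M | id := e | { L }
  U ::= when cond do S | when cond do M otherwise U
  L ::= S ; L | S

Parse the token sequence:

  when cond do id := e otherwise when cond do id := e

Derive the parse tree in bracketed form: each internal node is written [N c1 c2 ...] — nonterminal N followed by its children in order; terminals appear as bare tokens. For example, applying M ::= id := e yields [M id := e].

[S [U when cond do [M id := e] otherwise [U when cond do [S [M id := e]]]]]

S
U
when cond do M otherwise U
when cond do id := e otherwise U
when cond do id := e otherwise when cond do S
when cond do id := e otherwise when cond do M
when cond do id := e otherwise when cond do id := e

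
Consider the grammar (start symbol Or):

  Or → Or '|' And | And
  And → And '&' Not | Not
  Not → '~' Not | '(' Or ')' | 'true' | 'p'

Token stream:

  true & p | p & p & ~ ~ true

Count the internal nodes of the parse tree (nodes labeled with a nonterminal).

14

[Or [Or [And [And [Not true]] & [Not p]]] | [And [And [And [Not p]] & [Not p]] & [Not ~ [Not ~ [Not true]]]]]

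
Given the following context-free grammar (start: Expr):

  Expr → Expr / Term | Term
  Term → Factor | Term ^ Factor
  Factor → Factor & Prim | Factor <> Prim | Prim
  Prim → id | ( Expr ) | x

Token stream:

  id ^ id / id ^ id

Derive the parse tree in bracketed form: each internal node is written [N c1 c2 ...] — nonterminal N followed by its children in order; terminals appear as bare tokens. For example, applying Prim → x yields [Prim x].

Expr
Expr / Term
Term / Term
Term ^ Factor / Term
Factor ^ Factor / Term
Prim ^ Factor / Term
id ^ Factor / Term
id ^ Prim / Term
id ^ id / Term
id ^ id / Term ^ Factor
id ^ id / Factor ^ Factor
id ^ id / Prim ^ Factor
id ^ id / id ^ Factor
id ^ id / id ^ Prim
id ^ id / id ^ id

[Expr [Expr [Term [Term [Factor [Prim id]]] ^ [Factor [Prim id]]]] / [Term [Term [Factor [Prim id]]] ^ [Factor [Prim id]]]]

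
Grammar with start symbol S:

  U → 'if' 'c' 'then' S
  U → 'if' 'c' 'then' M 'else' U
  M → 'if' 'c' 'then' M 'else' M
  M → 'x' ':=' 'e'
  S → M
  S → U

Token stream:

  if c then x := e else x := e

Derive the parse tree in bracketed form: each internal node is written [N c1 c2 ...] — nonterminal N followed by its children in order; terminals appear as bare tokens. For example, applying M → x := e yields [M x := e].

S
M
if c then M else M
if c then x := e else M
if c then x := e else x := e

[S [M if c then [M x := e] else [M x := e]]]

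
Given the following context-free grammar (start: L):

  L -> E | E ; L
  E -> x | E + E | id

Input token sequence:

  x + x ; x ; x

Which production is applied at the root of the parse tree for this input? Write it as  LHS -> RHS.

L -> E ; L

[L [E [E x] + [E x]] ; [L [E x] ; [L [E x]]]]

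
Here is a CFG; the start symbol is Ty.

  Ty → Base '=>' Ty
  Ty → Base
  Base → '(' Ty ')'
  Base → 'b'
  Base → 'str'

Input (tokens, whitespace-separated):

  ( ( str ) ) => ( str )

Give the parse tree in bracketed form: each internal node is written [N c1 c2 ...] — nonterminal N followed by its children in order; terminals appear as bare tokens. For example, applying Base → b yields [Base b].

Ty
Base => Ty
( Ty ) => Ty
( Base ) => Ty
( ( Ty ) ) => Ty
( ( Base ) ) => Ty
( ( str ) ) => Ty
( ( str ) ) => Base
( ( str ) ) => ( Ty )
( ( str ) ) => ( Base )
( ( str ) ) => ( str )

[Ty [Base ( [Ty [Base ( [Ty [Base str]] )]] )] => [Ty [Base ( [Ty [Base str]] )]]]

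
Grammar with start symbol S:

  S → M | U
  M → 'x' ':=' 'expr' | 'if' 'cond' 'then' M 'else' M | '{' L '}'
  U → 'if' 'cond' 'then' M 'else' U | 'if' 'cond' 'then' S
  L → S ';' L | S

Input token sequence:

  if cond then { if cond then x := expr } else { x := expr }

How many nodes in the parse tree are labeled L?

2

[S [M if cond then [M { [L [S [U if cond then [S [M x := expr]]]]] }] else [M { [L [S [M x := expr]]] }]]]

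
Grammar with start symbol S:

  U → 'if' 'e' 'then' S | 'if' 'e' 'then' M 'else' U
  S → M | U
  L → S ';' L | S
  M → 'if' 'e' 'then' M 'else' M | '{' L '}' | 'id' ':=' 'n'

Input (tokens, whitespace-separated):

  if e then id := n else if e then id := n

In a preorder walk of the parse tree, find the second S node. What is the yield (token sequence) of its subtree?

[S [U if e then [M id := n] else [U if e then [S [M id := n]]]]]

id := n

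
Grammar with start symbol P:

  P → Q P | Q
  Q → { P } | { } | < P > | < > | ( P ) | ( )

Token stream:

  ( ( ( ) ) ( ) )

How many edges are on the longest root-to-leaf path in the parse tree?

6

[P [Q ( [P [Q ( [P [Q ( )]] )] [P [Q ( )]]] )]]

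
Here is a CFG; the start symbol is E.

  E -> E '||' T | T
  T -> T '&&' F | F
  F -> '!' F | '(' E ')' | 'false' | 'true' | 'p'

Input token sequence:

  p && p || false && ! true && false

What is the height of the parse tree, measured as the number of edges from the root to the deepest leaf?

[E [E [T [T [F p]] && [F p]]] || [T [T [T [F false]] && [F ! [F true]]] && [F false]]]

5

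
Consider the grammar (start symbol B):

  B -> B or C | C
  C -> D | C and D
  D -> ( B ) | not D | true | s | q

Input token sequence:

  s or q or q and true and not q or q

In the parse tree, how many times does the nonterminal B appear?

[B [B [B [B [C [D s]]] or [C [D q]]] or [C [C [C [D q]] and [D true]] and [D not [D q]]]] or [C [D q]]]

4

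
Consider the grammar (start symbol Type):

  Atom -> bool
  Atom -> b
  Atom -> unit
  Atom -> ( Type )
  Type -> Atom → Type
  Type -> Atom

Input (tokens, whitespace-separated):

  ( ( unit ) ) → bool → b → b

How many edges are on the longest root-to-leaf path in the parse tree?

6

[Type [Atom ( [Type [Atom ( [Type [Atom unit]] )]] )] → [Type [Atom bool] → [Type [Atom b] → [Type [Atom b]]]]]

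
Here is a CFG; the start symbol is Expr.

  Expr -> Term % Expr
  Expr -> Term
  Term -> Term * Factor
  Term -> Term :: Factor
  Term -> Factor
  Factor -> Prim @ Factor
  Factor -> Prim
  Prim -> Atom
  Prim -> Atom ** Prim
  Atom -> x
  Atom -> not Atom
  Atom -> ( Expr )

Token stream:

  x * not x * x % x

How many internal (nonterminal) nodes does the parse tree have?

[Expr [Term [Term [Term [Factor [Prim [Atom x]]]] * [Factor [Prim [Atom not [Atom x]]]]] * [Factor [Prim [Atom x]]]] % [Expr [Term [Factor [Prim [Atom x]]]]]]

19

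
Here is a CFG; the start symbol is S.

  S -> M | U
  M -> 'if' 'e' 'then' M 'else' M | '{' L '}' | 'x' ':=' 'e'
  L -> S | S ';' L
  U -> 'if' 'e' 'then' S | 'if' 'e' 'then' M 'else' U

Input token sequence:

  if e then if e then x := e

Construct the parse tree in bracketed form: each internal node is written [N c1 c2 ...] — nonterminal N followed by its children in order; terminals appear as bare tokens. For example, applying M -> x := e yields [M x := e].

S
U
if e then S
if e then U
if e then if e then S
if e then if e then M
if e then if e then x := e

[S [U if e then [S [U if e then [S [M x := e]]]]]]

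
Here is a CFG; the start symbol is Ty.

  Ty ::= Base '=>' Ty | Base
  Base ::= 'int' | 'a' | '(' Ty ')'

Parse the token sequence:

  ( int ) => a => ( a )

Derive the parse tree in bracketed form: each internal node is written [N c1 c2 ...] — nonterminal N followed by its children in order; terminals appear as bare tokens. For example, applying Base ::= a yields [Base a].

[Ty [Base ( [Ty [Base int]] )] => [Ty [Base a] => [Ty [Base ( [Ty [Base a]] )]]]]

Ty
Base => Ty
( Ty ) => Ty
( Base ) => Ty
( int ) => Ty
( int ) => Base => Ty
( int ) => a => Ty
( int ) => a => Base
( int ) => a => ( Ty )
( int ) => a => ( Base )
( int ) => a => ( a )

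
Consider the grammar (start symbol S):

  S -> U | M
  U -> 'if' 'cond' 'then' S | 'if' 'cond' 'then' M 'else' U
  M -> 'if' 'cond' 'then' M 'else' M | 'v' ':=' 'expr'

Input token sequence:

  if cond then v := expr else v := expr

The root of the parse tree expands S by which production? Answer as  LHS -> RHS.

S -> M

[S [M if cond then [M v := expr] else [M v := expr]]]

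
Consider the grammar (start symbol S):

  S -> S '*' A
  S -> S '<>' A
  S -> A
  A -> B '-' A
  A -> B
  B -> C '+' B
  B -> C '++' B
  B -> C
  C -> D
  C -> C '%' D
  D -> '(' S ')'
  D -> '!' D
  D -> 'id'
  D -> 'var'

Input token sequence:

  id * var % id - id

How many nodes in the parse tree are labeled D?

4

[S [S [A [B [C [D id]]]]] * [A [B [C [C [D var]] % [D id]]] - [A [B [C [D id]]]]]]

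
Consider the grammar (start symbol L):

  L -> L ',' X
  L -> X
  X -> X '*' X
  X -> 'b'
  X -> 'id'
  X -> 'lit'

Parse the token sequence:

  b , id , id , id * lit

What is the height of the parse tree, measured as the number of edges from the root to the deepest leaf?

5

[L [L [L [L [X b]] , [X id]] , [X id]] , [X [X id] * [X lit]]]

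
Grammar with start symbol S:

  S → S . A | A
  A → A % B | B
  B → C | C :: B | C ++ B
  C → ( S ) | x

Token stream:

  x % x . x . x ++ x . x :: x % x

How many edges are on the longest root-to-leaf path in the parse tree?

8

[S [S [S [S [A [A [B [C x]]] % [B [C x]]]] . [A [B [C x]]]] . [A [B [C x] ++ [B [C x]]]]] . [A [A [B [C x] :: [B [C x]]]] % [B [C x]]]]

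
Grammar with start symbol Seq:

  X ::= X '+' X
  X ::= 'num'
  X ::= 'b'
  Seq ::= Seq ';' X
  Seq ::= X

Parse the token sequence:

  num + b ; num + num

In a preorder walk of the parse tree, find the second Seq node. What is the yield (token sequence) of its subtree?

num + b

[Seq [Seq [X [X num] + [X b]]] ; [X [X num] + [X num]]]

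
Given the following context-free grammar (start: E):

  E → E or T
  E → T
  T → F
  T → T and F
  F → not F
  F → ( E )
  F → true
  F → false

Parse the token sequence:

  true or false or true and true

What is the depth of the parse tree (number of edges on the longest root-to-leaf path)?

[E [E [E [T [F true]]] or [T [F false]]] or [T [T [F true]] and [F true]]]

5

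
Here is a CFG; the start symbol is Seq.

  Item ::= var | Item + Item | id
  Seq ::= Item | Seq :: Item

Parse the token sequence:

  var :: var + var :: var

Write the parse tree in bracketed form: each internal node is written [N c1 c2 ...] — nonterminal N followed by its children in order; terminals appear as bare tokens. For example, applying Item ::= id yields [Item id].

[Seq [Seq [Seq [Item var]] :: [Item [Item var] + [Item var]]] :: [Item var]]

Seq
Seq :: Item
Seq :: Item :: Item
Item :: Item :: Item
var :: Item :: Item
var :: Item + Item :: Item
var :: var + Item :: Item
var :: var + var :: Item
var :: var + var :: var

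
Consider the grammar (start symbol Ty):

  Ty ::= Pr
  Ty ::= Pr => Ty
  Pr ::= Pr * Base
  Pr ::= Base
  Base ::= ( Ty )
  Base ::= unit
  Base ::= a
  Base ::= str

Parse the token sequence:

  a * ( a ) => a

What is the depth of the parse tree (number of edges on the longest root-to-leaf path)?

6

[Ty [Pr [Pr [Base a]] * [Base ( [Ty [Pr [Base a]]] )]] => [Ty [Pr [Base a]]]]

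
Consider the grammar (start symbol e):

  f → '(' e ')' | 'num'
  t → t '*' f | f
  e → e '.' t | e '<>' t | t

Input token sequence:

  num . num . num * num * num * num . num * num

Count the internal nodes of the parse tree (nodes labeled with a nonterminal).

20

[e [e [e [e [t [f num]]] . [t [f num]]] . [t [t [t [t [f num]] * [f num]] * [f num]] * [f num]]] . [t [t [f num]] * [f num]]]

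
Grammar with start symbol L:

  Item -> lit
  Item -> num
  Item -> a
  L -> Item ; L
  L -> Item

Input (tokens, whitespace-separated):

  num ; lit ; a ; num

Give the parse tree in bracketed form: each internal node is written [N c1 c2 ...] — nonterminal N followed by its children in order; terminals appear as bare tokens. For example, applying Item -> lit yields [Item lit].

[L [Item num] ; [L [Item lit] ; [L [Item a] ; [L [Item num]]]]]

L
Item ; L
num ; L
num ; Item ; L
num ; lit ; L
num ; lit ; Item ; L
num ; lit ; a ; L
num ; lit ; a ; Item
num ; lit ; a ; num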